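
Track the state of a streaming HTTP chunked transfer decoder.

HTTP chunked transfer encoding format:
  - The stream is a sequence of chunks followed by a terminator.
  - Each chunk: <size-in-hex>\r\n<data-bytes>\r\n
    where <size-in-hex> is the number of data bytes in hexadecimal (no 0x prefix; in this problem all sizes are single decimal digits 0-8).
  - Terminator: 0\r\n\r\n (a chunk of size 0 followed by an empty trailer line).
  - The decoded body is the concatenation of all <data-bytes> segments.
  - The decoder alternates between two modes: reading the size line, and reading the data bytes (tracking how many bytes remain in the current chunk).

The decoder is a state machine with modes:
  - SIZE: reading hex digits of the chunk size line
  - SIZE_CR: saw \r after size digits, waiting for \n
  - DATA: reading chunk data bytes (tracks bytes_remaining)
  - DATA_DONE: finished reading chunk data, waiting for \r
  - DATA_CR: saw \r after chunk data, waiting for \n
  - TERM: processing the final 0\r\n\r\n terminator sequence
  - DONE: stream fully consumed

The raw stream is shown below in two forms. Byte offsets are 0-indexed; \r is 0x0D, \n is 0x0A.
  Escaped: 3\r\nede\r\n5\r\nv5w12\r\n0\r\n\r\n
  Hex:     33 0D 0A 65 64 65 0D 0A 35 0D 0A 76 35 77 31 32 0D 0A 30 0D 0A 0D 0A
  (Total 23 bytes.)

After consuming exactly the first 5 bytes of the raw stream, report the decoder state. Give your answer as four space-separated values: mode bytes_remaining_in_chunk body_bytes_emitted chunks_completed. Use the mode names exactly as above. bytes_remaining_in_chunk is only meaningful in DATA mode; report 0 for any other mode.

Byte 0 = '3': mode=SIZE remaining=0 emitted=0 chunks_done=0
Byte 1 = 0x0D: mode=SIZE_CR remaining=0 emitted=0 chunks_done=0
Byte 2 = 0x0A: mode=DATA remaining=3 emitted=0 chunks_done=0
Byte 3 = 'e': mode=DATA remaining=2 emitted=1 chunks_done=0
Byte 4 = 'd': mode=DATA remaining=1 emitted=2 chunks_done=0

Answer: DATA 1 2 0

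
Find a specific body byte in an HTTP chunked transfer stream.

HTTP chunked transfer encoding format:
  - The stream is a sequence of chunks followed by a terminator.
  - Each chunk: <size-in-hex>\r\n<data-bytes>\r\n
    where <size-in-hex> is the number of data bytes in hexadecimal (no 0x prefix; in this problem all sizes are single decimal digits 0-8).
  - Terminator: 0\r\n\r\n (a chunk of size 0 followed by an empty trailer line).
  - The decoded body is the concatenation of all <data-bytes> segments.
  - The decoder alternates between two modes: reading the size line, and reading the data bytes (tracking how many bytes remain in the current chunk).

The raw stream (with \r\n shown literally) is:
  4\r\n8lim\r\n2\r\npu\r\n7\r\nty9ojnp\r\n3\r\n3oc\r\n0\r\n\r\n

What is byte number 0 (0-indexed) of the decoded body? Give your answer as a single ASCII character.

Answer: 8

Derivation:
Chunk 1: stream[0..1]='4' size=0x4=4, data at stream[3..7]='8lim' -> body[0..4], body so far='8lim'
Chunk 2: stream[9..10]='2' size=0x2=2, data at stream[12..14]='pu' -> body[4..6], body so far='8limpu'
Chunk 3: stream[16..17]='7' size=0x7=7, data at stream[19..26]='ty9ojnp' -> body[6..13], body so far='8limputy9ojnp'
Chunk 4: stream[28..29]='3' size=0x3=3, data at stream[31..34]='3oc' -> body[13..16], body so far='8limputy9ojnp3oc'
Chunk 5: stream[36..37]='0' size=0 (terminator). Final body='8limputy9ojnp3oc' (16 bytes)
Body byte 0 = '8'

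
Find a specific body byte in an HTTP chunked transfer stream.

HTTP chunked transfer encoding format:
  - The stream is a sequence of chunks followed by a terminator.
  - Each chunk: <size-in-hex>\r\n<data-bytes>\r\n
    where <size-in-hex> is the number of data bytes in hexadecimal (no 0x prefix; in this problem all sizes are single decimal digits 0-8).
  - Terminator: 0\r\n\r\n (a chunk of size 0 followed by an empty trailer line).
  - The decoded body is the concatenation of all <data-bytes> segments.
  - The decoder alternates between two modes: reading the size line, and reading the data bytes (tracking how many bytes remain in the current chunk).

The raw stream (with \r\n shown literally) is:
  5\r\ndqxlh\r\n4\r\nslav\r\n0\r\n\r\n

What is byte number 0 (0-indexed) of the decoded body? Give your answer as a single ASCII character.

Chunk 1: stream[0..1]='5' size=0x5=5, data at stream[3..8]='dqxlh' -> body[0..5], body so far='dqxlh'
Chunk 2: stream[10..11]='4' size=0x4=4, data at stream[13..17]='slav' -> body[5..9], body so far='dqxlhslav'
Chunk 3: stream[19..20]='0' size=0 (terminator). Final body='dqxlhslav' (9 bytes)
Body byte 0 = 'd'

Answer: d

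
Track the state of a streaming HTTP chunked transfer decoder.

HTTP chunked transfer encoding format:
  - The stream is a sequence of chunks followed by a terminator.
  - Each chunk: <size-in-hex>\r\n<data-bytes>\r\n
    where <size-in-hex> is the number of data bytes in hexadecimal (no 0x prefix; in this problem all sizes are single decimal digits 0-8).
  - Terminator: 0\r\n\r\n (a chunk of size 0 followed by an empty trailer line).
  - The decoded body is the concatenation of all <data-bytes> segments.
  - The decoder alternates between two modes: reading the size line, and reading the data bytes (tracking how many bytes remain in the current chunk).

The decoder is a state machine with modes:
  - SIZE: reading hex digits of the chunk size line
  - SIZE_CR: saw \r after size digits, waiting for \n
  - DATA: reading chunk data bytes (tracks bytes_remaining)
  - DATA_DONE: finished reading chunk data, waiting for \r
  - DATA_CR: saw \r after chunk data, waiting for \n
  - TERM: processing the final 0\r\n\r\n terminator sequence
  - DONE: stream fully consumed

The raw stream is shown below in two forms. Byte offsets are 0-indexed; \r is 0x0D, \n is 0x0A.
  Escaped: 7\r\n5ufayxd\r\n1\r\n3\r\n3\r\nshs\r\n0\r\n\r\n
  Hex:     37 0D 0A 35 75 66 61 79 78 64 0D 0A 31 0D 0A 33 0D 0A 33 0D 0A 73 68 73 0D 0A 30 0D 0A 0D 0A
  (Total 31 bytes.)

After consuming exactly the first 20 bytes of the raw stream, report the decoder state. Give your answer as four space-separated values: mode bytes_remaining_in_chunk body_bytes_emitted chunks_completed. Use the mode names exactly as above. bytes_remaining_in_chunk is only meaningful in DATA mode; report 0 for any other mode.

Byte 0 = '7': mode=SIZE remaining=0 emitted=0 chunks_done=0
Byte 1 = 0x0D: mode=SIZE_CR remaining=0 emitted=0 chunks_done=0
Byte 2 = 0x0A: mode=DATA remaining=7 emitted=0 chunks_done=0
Byte 3 = '5': mode=DATA remaining=6 emitted=1 chunks_done=0
Byte 4 = 'u': mode=DATA remaining=5 emitted=2 chunks_done=0
Byte 5 = 'f': mode=DATA remaining=4 emitted=3 chunks_done=0
Byte 6 = 'a': mode=DATA remaining=3 emitted=4 chunks_done=0
Byte 7 = 'y': mode=DATA remaining=2 emitted=5 chunks_done=0
Byte 8 = 'x': mode=DATA remaining=1 emitted=6 chunks_done=0
Byte 9 = 'd': mode=DATA_DONE remaining=0 emitted=7 chunks_done=0
Byte 10 = 0x0D: mode=DATA_CR remaining=0 emitted=7 chunks_done=0
Byte 11 = 0x0A: mode=SIZE remaining=0 emitted=7 chunks_done=1
Byte 12 = '1': mode=SIZE remaining=0 emitted=7 chunks_done=1
Byte 13 = 0x0D: mode=SIZE_CR remaining=0 emitted=7 chunks_done=1
Byte 14 = 0x0A: mode=DATA remaining=1 emitted=7 chunks_done=1
Byte 15 = '3': mode=DATA_DONE remaining=0 emitted=8 chunks_done=1
Byte 16 = 0x0D: mode=DATA_CR remaining=0 emitted=8 chunks_done=1
Byte 17 = 0x0A: mode=SIZE remaining=0 emitted=8 chunks_done=2
Byte 18 = '3': mode=SIZE remaining=0 emitted=8 chunks_done=2
Byte 19 = 0x0D: mode=SIZE_CR remaining=0 emitted=8 chunks_done=2

Answer: SIZE_CR 0 8 2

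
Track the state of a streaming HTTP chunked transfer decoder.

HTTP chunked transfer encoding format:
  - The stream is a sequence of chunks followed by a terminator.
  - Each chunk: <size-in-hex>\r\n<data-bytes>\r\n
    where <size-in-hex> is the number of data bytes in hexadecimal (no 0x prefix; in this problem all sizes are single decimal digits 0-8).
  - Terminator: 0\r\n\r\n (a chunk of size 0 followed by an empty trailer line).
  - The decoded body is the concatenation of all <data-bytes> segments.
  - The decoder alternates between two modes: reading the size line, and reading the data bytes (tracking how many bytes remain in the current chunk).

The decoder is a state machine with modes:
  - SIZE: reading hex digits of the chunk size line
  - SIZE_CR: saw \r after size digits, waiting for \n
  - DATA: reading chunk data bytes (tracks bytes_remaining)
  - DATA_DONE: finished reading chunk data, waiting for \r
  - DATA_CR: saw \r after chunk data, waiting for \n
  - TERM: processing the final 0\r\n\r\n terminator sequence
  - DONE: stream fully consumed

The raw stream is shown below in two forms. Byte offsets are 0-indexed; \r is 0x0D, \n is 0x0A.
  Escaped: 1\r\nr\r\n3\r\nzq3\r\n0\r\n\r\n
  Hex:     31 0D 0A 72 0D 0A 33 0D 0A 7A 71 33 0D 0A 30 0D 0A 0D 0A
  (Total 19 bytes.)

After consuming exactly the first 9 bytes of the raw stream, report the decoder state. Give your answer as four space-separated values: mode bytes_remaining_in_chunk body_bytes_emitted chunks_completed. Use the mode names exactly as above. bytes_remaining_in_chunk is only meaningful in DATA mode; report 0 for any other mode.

Byte 0 = '1': mode=SIZE remaining=0 emitted=0 chunks_done=0
Byte 1 = 0x0D: mode=SIZE_CR remaining=0 emitted=0 chunks_done=0
Byte 2 = 0x0A: mode=DATA remaining=1 emitted=0 chunks_done=0
Byte 3 = 'r': mode=DATA_DONE remaining=0 emitted=1 chunks_done=0
Byte 4 = 0x0D: mode=DATA_CR remaining=0 emitted=1 chunks_done=0
Byte 5 = 0x0A: mode=SIZE remaining=0 emitted=1 chunks_done=1
Byte 6 = '3': mode=SIZE remaining=0 emitted=1 chunks_done=1
Byte 7 = 0x0D: mode=SIZE_CR remaining=0 emitted=1 chunks_done=1
Byte 8 = 0x0A: mode=DATA remaining=3 emitted=1 chunks_done=1

Answer: DATA 3 1 1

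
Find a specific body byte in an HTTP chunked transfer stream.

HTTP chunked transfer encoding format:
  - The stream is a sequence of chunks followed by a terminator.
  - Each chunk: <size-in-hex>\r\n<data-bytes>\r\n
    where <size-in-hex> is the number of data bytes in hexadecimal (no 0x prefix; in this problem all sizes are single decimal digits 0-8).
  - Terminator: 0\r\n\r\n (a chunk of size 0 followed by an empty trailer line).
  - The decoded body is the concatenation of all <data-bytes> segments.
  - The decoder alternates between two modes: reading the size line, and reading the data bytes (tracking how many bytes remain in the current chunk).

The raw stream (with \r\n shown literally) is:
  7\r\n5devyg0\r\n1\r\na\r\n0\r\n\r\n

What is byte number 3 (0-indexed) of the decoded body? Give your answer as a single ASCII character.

Chunk 1: stream[0..1]='7' size=0x7=7, data at stream[3..10]='5devyg0' -> body[0..7], body so far='5devyg0'
Chunk 2: stream[12..13]='1' size=0x1=1, data at stream[15..16]='a' -> body[7..8], body so far='5devyg0a'
Chunk 3: stream[18..19]='0' size=0 (terminator). Final body='5devyg0a' (8 bytes)
Body byte 3 = 'v'

Answer: v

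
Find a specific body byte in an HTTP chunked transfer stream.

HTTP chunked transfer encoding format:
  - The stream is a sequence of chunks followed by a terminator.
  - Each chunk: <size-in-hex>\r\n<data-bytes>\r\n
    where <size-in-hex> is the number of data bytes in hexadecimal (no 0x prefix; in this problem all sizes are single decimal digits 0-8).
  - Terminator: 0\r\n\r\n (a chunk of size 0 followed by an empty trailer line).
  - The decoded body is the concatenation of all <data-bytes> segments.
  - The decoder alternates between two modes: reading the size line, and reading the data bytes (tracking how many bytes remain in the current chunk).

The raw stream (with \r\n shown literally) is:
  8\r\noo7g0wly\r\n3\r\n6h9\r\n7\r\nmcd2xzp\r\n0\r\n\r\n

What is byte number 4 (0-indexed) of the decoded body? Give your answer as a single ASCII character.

Chunk 1: stream[0..1]='8' size=0x8=8, data at stream[3..11]='oo7g0wly' -> body[0..8], body so far='oo7g0wly'
Chunk 2: stream[13..14]='3' size=0x3=3, data at stream[16..19]='6h9' -> body[8..11], body so far='oo7g0wly6h9'
Chunk 3: stream[21..22]='7' size=0x7=7, data at stream[24..31]='mcd2xzp' -> body[11..18], body so far='oo7g0wly6h9mcd2xzp'
Chunk 4: stream[33..34]='0' size=0 (terminator). Final body='oo7g0wly6h9mcd2xzp' (18 bytes)
Body byte 4 = '0'

Answer: 0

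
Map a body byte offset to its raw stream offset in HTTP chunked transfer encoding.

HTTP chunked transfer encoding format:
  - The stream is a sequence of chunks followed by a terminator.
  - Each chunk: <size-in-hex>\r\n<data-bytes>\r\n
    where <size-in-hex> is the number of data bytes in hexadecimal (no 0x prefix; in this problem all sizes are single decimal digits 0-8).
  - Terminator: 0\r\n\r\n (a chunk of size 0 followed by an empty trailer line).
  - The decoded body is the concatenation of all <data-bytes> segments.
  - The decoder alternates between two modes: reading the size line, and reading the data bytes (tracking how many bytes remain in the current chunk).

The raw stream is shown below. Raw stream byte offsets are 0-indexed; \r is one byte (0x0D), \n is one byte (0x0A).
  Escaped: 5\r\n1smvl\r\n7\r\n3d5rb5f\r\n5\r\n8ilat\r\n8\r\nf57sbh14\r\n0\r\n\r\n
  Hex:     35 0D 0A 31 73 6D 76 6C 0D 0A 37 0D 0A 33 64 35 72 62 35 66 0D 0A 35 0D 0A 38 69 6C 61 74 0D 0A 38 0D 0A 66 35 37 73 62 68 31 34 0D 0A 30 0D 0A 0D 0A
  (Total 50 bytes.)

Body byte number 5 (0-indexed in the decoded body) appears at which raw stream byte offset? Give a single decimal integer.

Answer: 13

Derivation:
Chunk 1: stream[0..1]='5' size=0x5=5, data at stream[3..8]='1smvl' -> body[0..5], body so far='1smvl'
Chunk 2: stream[10..11]='7' size=0x7=7, data at stream[13..20]='3d5rb5f' -> body[5..12], body so far='1smvl3d5rb5f'
Chunk 3: stream[22..23]='5' size=0x5=5, data at stream[25..30]='8ilat' -> body[12..17], body so far='1smvl3d5rb5f8ilat'
Chunk 4: stream[32..33]='8' size=0x8=8, data at stream[35..43]='f57sbh14' -> body[17..25], body so far='1smvl3d5rb5f8ilatf57sbh14'
Chunk 5: stream[45..46]='0' size=0 (terminator). Final body='1smvl3d5rb5f8ilatf57sbh14' (25 bytes)
Body byte 5 at stream offset 13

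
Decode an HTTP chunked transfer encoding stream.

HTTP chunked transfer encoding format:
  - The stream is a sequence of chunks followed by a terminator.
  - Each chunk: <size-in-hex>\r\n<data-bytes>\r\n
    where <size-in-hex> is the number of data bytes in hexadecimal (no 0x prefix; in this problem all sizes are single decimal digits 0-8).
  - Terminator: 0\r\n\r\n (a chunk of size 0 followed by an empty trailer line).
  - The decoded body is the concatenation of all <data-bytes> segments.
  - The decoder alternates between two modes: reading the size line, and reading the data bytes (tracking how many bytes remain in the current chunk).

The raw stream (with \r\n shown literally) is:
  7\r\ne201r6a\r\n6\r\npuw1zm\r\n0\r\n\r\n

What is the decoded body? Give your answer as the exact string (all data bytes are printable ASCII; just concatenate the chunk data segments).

Chunk 1: stream[0..1]='7' size=0x7=7, data at stream[3..10]='e201r6a' -> body[0..7], body so far='e201r6a'
Chunk 2: stream[12..13]='6' size=0x6=6, data at stream[15..21]='puw1zm' -> body[7..13], body so far='e201r6apuw1zm'
Chunk 3: stream[23..24]='0' size=0 (terminator). Final body='e201r6apuw1zm' (13 bytes)

Answer: e201r6apuw1zm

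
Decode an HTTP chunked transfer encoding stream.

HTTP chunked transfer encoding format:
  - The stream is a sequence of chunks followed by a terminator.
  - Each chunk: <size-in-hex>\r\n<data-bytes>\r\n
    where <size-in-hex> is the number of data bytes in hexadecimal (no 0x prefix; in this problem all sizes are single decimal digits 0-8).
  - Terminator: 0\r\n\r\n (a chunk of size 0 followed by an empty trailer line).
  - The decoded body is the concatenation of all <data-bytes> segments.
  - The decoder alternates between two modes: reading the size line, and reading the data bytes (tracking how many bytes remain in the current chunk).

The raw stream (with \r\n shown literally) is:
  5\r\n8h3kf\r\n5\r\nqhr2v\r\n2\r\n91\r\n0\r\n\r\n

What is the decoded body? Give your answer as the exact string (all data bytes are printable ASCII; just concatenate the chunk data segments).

Chunk 1: stream[0..1]='5' size=0x5=5, data at stream[3..8]='8h3kf' -> body[0..5], body so far='8h3kf'
Chunk 2: stream[10..11]='5' size=0x5=5, data at stream[13..18]='qhr2v' -> body[5..10], body so far='8h3kfqhr2v'
Chunk 3: stream[20..21]='2' size=0x2=2, data at stream[23..25]='91' -> body[10..12], body so far='8h3kfqhr2v91'
Chunk 4: stream[27..28]='0' size=0 (terminator). Final body='8h3kfqhr2v91' (12 bytes)

Answer: 8h3kfqhr2v91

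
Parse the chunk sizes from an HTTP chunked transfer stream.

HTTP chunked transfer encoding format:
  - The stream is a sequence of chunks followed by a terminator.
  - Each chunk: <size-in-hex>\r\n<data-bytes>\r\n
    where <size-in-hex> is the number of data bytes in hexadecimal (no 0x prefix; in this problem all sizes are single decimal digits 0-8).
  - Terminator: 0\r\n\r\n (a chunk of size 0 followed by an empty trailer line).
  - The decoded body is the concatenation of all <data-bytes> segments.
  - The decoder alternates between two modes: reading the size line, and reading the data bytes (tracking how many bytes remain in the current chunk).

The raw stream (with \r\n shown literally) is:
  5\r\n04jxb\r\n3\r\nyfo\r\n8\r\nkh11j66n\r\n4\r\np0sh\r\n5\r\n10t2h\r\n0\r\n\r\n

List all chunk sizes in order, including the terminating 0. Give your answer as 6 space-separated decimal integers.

Answer: 5 3 8 4 5 0

Derivation:
Chunk 1: stream[0..1]='5' size=0x5=5, data at stream[3..8]='04jxb' -> body[0..5], body so far='04jxb'
Chunk 2: stream[10..11]='3' size=0x3=3, data at stream[13..16]='yfo' -> body[5..8], body so far='04jxbyfo'
Chunk 3: stream[18..19]='8' size=0x8=8, data at stream[21..29]='kh11j66n' -> body[8..16], body so far='04jxbyfokh11j66n'
Chunk 4: stream[31..32]='4' size=0x4=4, data at stream[34..38]='p0sh' -> body[16..20], body so far='04jxbyfokh11j66np0sh'
Chunk 5: stream[40..41]='5' size=0x5=5, data at stream[43..48]='10t2h' -> body[20..25], body so far='04jxbyfokh11j66np0sh10t2h'
Chunk 6: stream[50..51]='0' size=0 (terminator). Final body='04jxbyfokh11j66np0sh10t2h' (25 bytes)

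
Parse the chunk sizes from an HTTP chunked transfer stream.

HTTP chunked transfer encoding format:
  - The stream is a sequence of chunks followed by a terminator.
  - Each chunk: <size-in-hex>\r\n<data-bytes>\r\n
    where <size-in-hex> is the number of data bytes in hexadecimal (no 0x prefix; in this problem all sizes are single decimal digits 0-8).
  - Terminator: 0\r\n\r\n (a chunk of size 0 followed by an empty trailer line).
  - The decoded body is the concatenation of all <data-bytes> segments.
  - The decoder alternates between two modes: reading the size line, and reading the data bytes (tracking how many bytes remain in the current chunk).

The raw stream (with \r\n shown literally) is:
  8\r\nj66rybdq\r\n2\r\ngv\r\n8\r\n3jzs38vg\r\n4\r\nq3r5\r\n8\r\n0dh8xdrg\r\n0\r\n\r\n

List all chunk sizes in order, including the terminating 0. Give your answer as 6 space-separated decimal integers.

Answer: 8 2 8 4 8 0

Derivation:
Chunk 1: stream[0..1]='8' size=0x8=8, data at stream[3..11]='j66rybdq' -> body[0..8], body so far='j66rybdq'
Chunk 2: stream[13..14]='2' size=0x2=2, data at stream[16..18]='gv' -> body[8..10], body so far='j66rybdqgv'
Chunk 3: stream[20..21]='8' size=0x8=8, data at stream[23..31]='3jzs38vg' -> body[10..18], body so far='j66rybdqgv3jzs38vg'
Chunk 4: stream[33..34]='4' size=0x4=4, data at stream[36..40]='q3r5' -> body[18..22], body so far='j66rybdqgv3jzs38vgq3r5'
Chunk 5: stream[42..43]='8' size=0x8=8, data at stream[45..53]='0dh8xdrg' -> body[22..30], body so far='j66rybdqgv3jzs38vgq3r50dh8xdrg'
Chunk 6: stream[55..56]='0' size=0 (terminator). Final body='j66rybdqgv3jzs38vgq3r50dh8xdrg' (30 bytes)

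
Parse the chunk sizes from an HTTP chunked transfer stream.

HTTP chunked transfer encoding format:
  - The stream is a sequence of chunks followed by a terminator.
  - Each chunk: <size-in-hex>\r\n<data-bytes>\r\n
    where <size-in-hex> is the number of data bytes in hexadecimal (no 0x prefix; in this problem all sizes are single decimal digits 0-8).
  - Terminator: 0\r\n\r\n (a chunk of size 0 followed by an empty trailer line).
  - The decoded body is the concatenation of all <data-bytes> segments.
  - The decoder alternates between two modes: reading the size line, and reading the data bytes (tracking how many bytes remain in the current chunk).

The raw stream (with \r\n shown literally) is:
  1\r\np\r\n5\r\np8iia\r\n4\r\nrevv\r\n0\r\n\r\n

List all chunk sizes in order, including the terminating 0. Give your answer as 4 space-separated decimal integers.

Chunk 1: stream[0..1]='1' size=0x1=1, data at stream[3..4]='p' -> body[0..1], body so far='p'
Chunk 2: stream[6..7]='5' size=0x5=5, data at stream[9..14]='p8iia' -> body[1..6], body so far='pp8iia'
Chunk 3: stream[16..17]='4' size=0x4=4, data at stream[19..23]='revv' -> body[6..10], body so far='pp8iiarevv'
Chunk 4: stream[25..26]='0' size=0 (terminator). Final body='pp8iiarevv' (10 bytes)

Answer: 1 5 4 0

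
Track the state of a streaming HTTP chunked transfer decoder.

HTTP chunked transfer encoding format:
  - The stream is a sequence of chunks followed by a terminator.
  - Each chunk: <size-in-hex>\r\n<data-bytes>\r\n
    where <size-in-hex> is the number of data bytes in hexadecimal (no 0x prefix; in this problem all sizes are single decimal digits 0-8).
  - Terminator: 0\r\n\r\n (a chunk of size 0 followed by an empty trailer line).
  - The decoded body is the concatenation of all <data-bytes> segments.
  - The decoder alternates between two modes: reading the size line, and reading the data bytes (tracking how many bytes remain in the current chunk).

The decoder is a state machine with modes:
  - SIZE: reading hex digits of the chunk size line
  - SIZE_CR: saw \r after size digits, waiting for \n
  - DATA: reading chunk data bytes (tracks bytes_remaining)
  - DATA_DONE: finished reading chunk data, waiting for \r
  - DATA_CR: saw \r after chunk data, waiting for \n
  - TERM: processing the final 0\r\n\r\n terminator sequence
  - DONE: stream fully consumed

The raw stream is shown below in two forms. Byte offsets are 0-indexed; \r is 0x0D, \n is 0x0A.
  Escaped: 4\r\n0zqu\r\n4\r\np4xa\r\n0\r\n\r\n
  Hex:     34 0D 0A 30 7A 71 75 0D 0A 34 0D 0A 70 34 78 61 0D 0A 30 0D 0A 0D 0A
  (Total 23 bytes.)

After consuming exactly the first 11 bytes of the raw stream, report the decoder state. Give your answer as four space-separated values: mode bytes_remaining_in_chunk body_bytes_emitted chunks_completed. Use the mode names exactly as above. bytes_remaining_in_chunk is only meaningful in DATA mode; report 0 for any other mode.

Answer: SIZE_CR 0 4 1

Derivation:
Byte 0 = '4': mode=SIZE remaining=0 emitted=0 chunks_done=0
Byte 1 = 0x0D: mode=SIZE_CR remaining=0 emitted=0 chunks_done=0
Byte 2 = 0x0A: mode=DATA remaining=4 emitted=0 chunks_done=0
Byte 3 = '0': mode=DATA remaining=3 emitted=1 chunks_done=0
Byte 4 = 'z': mode=DATA remaining=2 emitted=2 chunks_done=0
Byte 5 = 'q': mode=DATA remaining=1 emitted=3 chunks_done=0
Byte 6 = 'u': mode=DATA_DONE remaining=0 emitted=4 chunks_done=0
Byte 7 = 0x0D: mode=DATA_CR remaining=0 emitted=4 chunks_done=0
Byte 8 = 0x0A: mode=SIZE remaining=0 emitted=4 chunks_done=1
Byte 9 = '4': mode=SIZE remaining=0 emitted=4 chunks_done=1
Byte 10 = 0x0D: mode=SIZE_CR remaining=0 emitted=4 chunks_done=1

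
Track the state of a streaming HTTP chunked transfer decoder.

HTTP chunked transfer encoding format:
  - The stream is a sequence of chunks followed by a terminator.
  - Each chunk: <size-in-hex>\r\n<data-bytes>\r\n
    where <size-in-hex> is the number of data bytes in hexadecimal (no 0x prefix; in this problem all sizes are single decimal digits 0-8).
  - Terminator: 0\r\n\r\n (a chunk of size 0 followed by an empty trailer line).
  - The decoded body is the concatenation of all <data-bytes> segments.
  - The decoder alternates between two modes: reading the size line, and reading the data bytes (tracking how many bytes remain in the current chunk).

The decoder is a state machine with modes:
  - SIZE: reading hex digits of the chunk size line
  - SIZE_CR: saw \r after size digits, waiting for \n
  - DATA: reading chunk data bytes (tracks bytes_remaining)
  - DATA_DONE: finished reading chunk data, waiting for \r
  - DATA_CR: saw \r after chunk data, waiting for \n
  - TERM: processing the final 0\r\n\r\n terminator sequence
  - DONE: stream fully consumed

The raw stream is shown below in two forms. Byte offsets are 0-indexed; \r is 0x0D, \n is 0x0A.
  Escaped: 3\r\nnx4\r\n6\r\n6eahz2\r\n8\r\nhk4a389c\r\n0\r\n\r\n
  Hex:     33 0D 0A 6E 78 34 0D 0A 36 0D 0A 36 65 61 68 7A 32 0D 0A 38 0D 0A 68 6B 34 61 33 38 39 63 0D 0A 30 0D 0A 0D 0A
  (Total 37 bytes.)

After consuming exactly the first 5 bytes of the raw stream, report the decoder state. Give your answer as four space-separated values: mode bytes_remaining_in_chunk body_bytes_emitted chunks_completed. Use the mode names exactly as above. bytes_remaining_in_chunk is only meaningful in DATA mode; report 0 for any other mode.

Answer: DATA 1 2 0

Derivation:
Byte 0 = '3': mode=SIZE remaining=0 emitted=0 chunks_done=0
Byte 1 = 0x0D: mode=SIZE_CR remaining=0 emitted=0 chunks_done=0
Byte 2 = 0x0A: mode=DATA remaining=3 emitted=0 chunks_done=0
Byte 3 = 'n': mode=DATA remaining=2 emitted=1 chunks_done=0
Byte 4 = 'x': mode=DATA remaining=1 emitted=2 chunks_done=0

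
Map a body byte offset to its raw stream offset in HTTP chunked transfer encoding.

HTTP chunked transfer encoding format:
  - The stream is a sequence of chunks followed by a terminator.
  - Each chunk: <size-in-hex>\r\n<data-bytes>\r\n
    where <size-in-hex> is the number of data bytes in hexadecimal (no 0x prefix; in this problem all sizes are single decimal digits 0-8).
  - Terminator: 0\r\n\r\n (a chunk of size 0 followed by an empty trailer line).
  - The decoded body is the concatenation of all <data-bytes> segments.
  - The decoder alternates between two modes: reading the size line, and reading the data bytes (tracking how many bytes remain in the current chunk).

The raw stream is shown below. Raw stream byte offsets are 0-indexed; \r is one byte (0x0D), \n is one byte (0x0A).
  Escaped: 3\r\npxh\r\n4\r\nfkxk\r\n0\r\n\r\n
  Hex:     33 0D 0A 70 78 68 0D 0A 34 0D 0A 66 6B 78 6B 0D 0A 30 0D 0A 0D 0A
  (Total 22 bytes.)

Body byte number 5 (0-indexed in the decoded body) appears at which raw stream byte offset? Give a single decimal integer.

Chunk 1: stream[0..1]='3' size=0x3=3, data at stream[3..6]='pxh' -> body[0..3], body so far='pxh'
Chunk 2: stream[8..9]='4' size=0x4=4, data at stream[11..15]='fkxk' -> body[3..7], body so far='pxhfkxk'
Chunk 3: stream[17..18]='0' size=0 (terminator). Final body='pxhfkxk' (7 bytes)
Body byte 5 at stream offset 13

Answer: 13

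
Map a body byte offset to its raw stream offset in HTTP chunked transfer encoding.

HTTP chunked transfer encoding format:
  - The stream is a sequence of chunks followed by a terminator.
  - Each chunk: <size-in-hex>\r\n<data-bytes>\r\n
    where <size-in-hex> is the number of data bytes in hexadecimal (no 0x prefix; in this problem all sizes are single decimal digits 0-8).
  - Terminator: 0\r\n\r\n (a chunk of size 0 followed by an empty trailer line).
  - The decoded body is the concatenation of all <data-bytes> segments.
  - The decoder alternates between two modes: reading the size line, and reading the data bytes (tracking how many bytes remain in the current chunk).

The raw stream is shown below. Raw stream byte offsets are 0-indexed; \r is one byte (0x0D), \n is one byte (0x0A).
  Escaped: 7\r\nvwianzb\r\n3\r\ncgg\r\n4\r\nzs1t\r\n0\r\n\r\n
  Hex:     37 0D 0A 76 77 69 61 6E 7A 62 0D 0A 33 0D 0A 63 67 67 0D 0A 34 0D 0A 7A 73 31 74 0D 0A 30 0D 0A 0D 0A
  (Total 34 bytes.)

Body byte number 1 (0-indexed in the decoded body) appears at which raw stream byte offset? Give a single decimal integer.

Answer: 4

Derivation:
Chunk 1: stream[0..1]='7' size=0x7=7, data at stream[3..10]='vwianzb' -> body[0..7], body so far='vwianzb'
Chunk 2: stream[12..13]='3' size=0x3=3, data at stream[15..18]='cgg' -> body[7..10], body so far='vwianzbcgg'
Chunk 3: stream[20..21]='4' size=0x4=4, data at stream[23..27]='zs1t' -> body[10..14], body so far='vwianzbcggzs1t'
Chunk 4: stream[29..30]='0' size=0 (terminator). Final body='vwianzbcggzs1t' (14 bytes)
Body byte 1 at stream offset 4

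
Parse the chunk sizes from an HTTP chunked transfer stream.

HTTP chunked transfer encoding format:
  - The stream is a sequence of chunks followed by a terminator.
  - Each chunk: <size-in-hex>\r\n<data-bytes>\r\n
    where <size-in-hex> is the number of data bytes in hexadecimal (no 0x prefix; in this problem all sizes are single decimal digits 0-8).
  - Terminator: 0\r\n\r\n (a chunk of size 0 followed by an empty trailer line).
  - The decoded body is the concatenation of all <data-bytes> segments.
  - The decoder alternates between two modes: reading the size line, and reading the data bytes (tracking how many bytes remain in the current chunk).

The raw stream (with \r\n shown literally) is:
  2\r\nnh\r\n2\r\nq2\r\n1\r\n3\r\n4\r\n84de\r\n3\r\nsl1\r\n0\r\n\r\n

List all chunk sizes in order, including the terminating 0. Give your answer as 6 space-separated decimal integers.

Answer: 2 2 1 4 3 0

Derivation:
Chunk 1: stream[0..1]='2' size=0x2=2, data at stream[3..5]='nh' -> body[0..2], body so far='nh'
Chunk 2: stream[7..8]='2' size=0x2=2, data at stream[10..12]='q2' -> body[2..4], body so far='nhq2'
Chunk 3: stream[14..15]='1' size=0x1=1, data at stream[17..18]='3' -> body[4..5], body so far='nhq23'
Chunk 4: stream[20..21]='4' size=0x4=4, data at stream[23..27]='84de' -> body[5..9], body so far='nhq2384de'
Chunk 5: stream[29..30]='3' size=0x3=3, data at stream[32..35]='sl1' -> body[9..12], body so far='nhq2384desl1'
Chunk 6: stream[37..38]='0' size=0 (terminator). Final body='nhq2384desl1' (12 bytes)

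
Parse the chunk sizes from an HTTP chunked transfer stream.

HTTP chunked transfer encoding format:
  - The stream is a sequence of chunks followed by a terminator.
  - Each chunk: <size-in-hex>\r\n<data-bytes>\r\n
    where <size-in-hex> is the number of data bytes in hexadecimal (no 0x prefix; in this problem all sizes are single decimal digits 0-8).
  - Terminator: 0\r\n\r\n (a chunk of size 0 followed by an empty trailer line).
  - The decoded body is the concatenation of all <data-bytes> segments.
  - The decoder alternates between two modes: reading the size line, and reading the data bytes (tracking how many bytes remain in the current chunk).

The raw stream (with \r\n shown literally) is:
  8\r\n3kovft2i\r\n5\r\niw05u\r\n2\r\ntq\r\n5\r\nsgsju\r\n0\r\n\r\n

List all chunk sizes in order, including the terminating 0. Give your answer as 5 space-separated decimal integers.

Chunk 1: stream[0..1]='8' size=0x8=8, data at stream[3..11]='3kovft2i' -> body[0..8], body so far='3kovft2i'
Chunk 2: stream[13..14]='5' size=0x5=5, data at stream[16..21]='iw05u' -> body[8..13], body so far='3kovft2iiw05u'
Chunk 3: stream[23..24]='2' size=0x2=2, data at stream[26..28]='tq' -> body[13..15], body so far='3kovft2iiw05utq'
Chunk 4: stream[30..31]='5' size=0x5=5, data at stream[33..38]='sgsju' -> body[15..20], body so far='3kovft2iiw05utqsgsju'
Chunk 5: stream[40..41]='0' size=0 (terminator). Final body='3kovft2iiw05utqsgsju' (20 bytes)

Answer: 8 5 2 5 0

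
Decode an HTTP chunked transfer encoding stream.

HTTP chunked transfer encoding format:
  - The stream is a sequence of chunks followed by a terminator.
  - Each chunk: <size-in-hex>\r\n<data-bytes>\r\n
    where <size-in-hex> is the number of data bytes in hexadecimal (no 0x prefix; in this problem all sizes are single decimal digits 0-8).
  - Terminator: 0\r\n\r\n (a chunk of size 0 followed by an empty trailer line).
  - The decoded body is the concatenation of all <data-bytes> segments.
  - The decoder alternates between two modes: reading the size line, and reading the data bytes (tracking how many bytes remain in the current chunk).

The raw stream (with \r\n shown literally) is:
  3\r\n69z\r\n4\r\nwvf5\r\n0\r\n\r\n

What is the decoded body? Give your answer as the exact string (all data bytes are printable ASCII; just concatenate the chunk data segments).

Answer: 69zwvf5

Derivation:
Chunk 1: stream[0..1]='3' size=0x3=3, data at stream[3..6]='69z' -> body[0..3], body so far='69z'
Chunk 2: stream[8..9]='4' size=0x4=4, data at stream[11..15]='wvf5' -> body[3..7], body so far='69zwvf5'
Chunk 3: stream[17..18]='0' size=0 (terminator). Final body='69zwvf5' (7 bytes)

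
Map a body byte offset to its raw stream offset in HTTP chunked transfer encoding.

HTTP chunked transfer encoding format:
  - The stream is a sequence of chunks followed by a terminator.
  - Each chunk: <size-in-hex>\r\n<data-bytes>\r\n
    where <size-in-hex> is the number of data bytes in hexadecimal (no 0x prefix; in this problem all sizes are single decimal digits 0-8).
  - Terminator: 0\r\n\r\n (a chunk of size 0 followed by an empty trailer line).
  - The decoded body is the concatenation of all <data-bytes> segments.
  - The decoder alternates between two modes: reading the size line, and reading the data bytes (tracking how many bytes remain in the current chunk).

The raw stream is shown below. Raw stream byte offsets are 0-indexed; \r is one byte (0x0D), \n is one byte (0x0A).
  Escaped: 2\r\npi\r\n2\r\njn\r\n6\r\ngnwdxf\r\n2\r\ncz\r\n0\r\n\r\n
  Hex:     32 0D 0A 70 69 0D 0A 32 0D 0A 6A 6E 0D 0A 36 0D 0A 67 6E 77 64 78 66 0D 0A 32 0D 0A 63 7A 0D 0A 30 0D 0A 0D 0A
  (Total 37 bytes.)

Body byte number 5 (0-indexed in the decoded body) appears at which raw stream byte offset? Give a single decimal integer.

Answer: 18

Derivation:
Chunk 1: stream[0..1]='2' size=0x2=2, data at stream[3..5]='pi' -> body[0..2], body so far='pi'
Chunk 2: stream[7..8]='2' size=0x2=2, data at stream[10..12]='jn' -> body[2..4], body so far='pijn'
Chunk 3: stream[14..15]='6' size=0x6=6, data at stream[17..23]='gnwdxf' -> body[4..10], body so far='pijngnwdxf'
Chunk 4: stream[25..26]='2' size=0x2=2, data at stream[28..30]='cz' -> body[10..12], body so far='pijngnwdxfcz'
Chunk 5: stream[32..33]='0' size=0 (terminator). Final body='pijngnwdxfcz' (12 bytes)
Body byte 5 at stream offset 18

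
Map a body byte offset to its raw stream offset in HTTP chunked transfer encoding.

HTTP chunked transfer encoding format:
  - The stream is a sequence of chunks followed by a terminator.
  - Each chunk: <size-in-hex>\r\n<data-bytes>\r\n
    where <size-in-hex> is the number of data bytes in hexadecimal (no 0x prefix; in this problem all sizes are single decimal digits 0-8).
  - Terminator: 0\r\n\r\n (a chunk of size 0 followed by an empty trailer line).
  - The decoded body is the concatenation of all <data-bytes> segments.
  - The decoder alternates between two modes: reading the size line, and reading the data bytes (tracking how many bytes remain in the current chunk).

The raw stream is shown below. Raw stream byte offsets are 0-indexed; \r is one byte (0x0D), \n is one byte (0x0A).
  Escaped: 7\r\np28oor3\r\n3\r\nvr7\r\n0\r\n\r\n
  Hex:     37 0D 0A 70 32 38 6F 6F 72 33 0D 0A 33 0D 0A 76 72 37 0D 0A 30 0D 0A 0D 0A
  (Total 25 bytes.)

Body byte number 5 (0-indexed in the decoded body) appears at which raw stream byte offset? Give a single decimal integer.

Chunk 1: stream[0..1]='7' size=0x7=7, data at stream[3..10]='p28oor3' -> body[0..7], body so far='p28oor3'
Chunk 2: stream[12..13]='3' size=0x3=3, data at stream[15..18]='vr7' -> body[7..10], body so far='p28oor3vr7'
Chunk 3: stream[20..21]='0' size=0 (terminator). Final body='p28oor3vr7' (10 bytes)
Body byte 5 at stream offset 8

Answer: 8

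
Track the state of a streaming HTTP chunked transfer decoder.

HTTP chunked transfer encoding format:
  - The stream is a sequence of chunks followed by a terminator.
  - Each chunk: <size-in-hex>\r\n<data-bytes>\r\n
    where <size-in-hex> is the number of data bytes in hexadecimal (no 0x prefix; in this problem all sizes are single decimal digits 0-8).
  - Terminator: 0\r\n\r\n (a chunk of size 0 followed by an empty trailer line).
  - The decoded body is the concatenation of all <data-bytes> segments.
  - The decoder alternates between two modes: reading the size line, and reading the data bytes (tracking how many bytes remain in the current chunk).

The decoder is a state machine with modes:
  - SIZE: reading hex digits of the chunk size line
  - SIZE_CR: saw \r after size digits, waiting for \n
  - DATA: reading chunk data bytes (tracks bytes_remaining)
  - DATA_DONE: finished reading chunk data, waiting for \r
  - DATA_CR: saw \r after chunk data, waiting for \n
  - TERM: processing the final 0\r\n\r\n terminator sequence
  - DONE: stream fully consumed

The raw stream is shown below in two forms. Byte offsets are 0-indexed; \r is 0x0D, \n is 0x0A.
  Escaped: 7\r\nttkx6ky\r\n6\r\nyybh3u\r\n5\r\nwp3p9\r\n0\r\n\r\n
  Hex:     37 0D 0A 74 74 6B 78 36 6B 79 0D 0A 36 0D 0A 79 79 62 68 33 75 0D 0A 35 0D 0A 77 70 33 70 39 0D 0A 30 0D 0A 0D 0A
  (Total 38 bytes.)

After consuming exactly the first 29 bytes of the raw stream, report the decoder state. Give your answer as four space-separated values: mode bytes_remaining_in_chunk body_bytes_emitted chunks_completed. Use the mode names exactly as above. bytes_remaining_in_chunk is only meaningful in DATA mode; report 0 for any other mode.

Answer: DATA 2 16 2

Derivation:
Byte 0 = '7': mode=SIZE remaining=0 emitted=0 chunks_done=0
Byte 1 = 0x0D: mode=SIZE_CR remaining=0 emitted=0 chunks_done=0
Byte 2 = 0x0A: mode=DATA remaining=7 emitted=0 chunks_done=0
Byte 3 = 't': mode=DATA remaining=6 emitted=1 chunks_done=0
Byte 4 = 't': mode=DATA remaining=5 emitted=2 chunks_done=0
Byte 5 = 'k': mode=DATA remaining=4 emitted=3 chunks_done=0
Byte 6 = 'x': mode=DATA remaining=3 emitted=4 chunks_done=0
Byte 7 = '6': mode=DATA remaining=2 emitted=5 chunks_done=0
Byte 8 = 'k': mode=DATA remaining=1 emitted=6 chunks_done=0
Byte 9 = 'y': mode=DATA_DONE remaining=0 emitted=7 chunks_done=0
Byte 10 = 0x0D: mode=DATA_CR remaining=0 emitted=7 chunks_done=0
Byte 11 = 0x0A: mode=SIZE remaining=0 emitted=7 chunks_done=1
Byte 12 = '6': mode=SIZE remaining=0 emitted=7 chunks_done=1
Byte 13 = 0x0D: mode=SIZE_CR remaining=0 emitted=7 chunks_done=1
Byte 14 = 0x0A: mode=DATA remaining=6 emitted=7 chunks_done=1
Byte 15 = 'y': mode=DATA remaining=5 emitted=8 chunks_done=1
Byte 16 = 'y': mode=DATA remaining=4 emitted=9 chunks_done=1
Byte 17 = 'b': mode=DATA remaining=3 emitted=10 chunks_done=1
Byte 18 = 'h': mode=DATA remaining=2 emitted=11 chunks_done=1
Byte 19 = '3': mode=DATA remaining=1 emitted=12 chunks_done=1
Byte 20 = 'u': mode=DATA_DONE remaining=0 emitted=13 chunks_done=1
Byte 21 = 0x0D: mode=DATA_CR remaining=0 emitted=13 chunks_done=1
Byte 22 = 0x0A: mode=SIZE remaining=0 emitted=13 chunks_done=2
Byte 23 = '5': mode=SIZE remaining=0 emitted=13 chunks_done=2
Byte 24 = 0x0D: mode=SIZE_CR remaining=0 emitted=13 chunks_done=2
Byte 25 = 0x0A: mode=DATA remaining=5 emitted=13 chunks_done=2
Byte 26 = 'w': mode=DATA remaining=4 emitted=14 chunks_done=2
Byte 27 = 'p': mode=DATA remaining=3 emitted=15 chunks_done=2
Byte 28 = '3': mode=DATA remaining=2 emitted=16 chunks_done=2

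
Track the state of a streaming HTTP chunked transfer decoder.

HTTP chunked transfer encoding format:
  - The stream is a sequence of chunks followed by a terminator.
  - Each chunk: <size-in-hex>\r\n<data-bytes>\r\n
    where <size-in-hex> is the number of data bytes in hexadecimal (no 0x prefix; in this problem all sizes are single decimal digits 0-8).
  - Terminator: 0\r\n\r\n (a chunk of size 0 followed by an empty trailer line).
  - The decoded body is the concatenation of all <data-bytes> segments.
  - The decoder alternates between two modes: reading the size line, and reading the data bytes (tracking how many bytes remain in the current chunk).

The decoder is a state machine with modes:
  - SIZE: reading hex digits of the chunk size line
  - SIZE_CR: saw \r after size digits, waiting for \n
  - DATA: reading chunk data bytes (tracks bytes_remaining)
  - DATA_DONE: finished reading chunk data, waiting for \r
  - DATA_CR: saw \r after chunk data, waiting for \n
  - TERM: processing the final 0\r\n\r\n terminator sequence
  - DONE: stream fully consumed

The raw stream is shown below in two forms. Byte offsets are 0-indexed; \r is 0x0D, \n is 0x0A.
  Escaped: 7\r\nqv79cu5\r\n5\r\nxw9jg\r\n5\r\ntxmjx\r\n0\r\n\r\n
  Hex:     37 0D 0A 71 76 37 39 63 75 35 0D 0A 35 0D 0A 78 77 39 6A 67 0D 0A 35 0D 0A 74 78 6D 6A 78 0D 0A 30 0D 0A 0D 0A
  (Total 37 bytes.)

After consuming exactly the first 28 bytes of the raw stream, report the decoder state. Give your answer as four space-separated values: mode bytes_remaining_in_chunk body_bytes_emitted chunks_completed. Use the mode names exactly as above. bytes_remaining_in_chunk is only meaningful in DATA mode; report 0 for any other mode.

Byte 0 = '7': mode=SIZE remaining=0 emitted=0 chunks_done=0
Byte 1 = 0x0D: mode=SIZE_CR remaining=0 emitted=0 chunks_done=0
Byte 2 = 0x0A: mode=DATA remaining=7 emitted=0 chunks_done=0
Byte 3 = 'q': mode=DATA remaining=6 emitted=1 chunks_done=0
Byte 4 = 'v': mode=DATA remaining=5 emitted=2 chunks_done=0
Byte 5 = '7': mode=DATA remaining=4 emitted=3 chunks_done=0
Byte 6 = '9': mode=DATA remaining=3 emitted=4 chunks_done=0
Byte 7 = 'c': mode=DATA remaining=2 emitted=5 chunks_done=0
Byte 8 = 'u': mode=DATA remaining=1 emitted=6 chunks_done=0
Byte 9 = '5': mode=DATA_DONE remaining=0 emitted=7 chunks_done=0
Byte 10 = 0x0D: mode=DATA_CR remaining=0 emitted=7 chunks_done=0
Byte 11 = 0x0A: mode=SIZE remaining=0 emitted=7 chunks_done=1
Byte 12 = '5': mode=SIZE remaining=0 emitted=7 chunks_done=1
Byte 13 = 0x0D: mode=SIZE_CR remaining=0 emitted=7 chunks_done=1
Byte 14 = 0x0A: mode=DATA remaining=5 emitted=7 chunks_done=1
Byte 15 = 'x': mode=DATA remaining=4 emitted=8 chunks_done=1
Byte 16 = 'w': mode=DATA remaining=3 emitted=9 chunks_done=1
Byte 17 = '9': mode=DATA remaining=2 emitted=10 chunks_done=1
Byte 18 = 'j': mode=DATA remaining=1 emitted=11 chunks_done=1
Byte 19 = 'g': mode=DATA_DONE remaining=0 emitted=12 chunks_done=1
Byte 20 = 0x0D: mode=DATA_CR remaining=0 emitted=12 chunks_done=1
Byte 21 = 0x0A: mode=SIZE remaining=0 emitted=12 chunks_done=2
Byte 22 = '5': mode=SIZE remaining=0 emitted=12 chunks_done=2
Byte 23 = 0x0D: mode=SIZE_CR remaining=0 emitted=12 chunks_done=2
Byte 24 = 0x0A: mode=DATA remaining=5 emitted=12 chunks_done=2
Byte 25 = 't': mode=DATA remaining=4 emitted=13 chunks_done=2
Byte 26 = 'x': mode=DATA remaining=3 emitted=14 chunks_done=2
Byte 27 = 'm': mode=DATA remaining=2 emitted=15 chunks_done=2

Answer: DATA 2 15 2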